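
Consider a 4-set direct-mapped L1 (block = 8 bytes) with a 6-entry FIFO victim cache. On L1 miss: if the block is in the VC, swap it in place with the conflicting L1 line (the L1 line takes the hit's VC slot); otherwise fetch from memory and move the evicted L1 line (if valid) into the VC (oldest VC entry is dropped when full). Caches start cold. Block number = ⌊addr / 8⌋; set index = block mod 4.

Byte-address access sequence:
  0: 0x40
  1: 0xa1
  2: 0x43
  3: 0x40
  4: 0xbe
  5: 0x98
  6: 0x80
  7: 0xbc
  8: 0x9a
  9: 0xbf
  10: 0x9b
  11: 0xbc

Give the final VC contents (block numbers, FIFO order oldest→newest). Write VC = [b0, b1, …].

0: 0x40 (blk 8, set 0) → MISS  vc=[]
1: 0xa1 (blk 20, set 0) → MISS  vc=[8]
2: 0x43 (blk 8, set 0) → VC-HIT  vc=[20]
3: 0x40 (blk 8, set 0) → L1-HIT  vc=[20]
4: 0xbe (blk 23, set 3) → MISS  vc=[20]
5: 0x98 (blk 19, set 3) → MISS  vc=[20, 23]
6: 0x80 (blk 16, set 0) → MISS  vc=[20, 23, 8]
7: 0xbc (blk 23, set 3) → VC-HIT  vc=[20, 19, 8]
8: 0x9a (blk 19, set 3) → VC-HIT  vc=[20, 23, 8]
9: 0xbf (blk 23, set 3) → VC-HIT  vc=[20, 19, 8]
10: 0x9b (blk 19, set 3) → VC-HIT  vc=[20, 23, 8]
11: 0xbc (blk 23, set 3) → VC-HIT  vc=[20, 19, 8]

VC = [20, 19, 8]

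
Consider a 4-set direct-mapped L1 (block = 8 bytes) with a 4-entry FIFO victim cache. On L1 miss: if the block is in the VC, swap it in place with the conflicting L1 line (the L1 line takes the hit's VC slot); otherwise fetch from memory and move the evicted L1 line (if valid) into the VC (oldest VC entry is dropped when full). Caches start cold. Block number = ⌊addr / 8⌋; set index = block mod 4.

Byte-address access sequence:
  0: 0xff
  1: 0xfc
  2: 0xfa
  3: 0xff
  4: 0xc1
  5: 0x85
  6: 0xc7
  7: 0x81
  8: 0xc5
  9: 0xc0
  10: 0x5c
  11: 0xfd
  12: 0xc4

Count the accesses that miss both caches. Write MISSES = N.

MISSES = 4

#0 0xff→b31/s3 MISS; vc=[]
#1 0xfc→b31/s3 L1-HIT; vc=[]
#2 0xfa→b31/s3 L1-HIT; vc=[]
#3 0xff→b31/s3 L1-HIT; vc=[]
#4 0xc1→b24/s0 MISS; vc=[]
#5 0x85→b16/s0 MISS; vc=[24]
#6 0xc7→b24/s0 VC-HIT; vc=[16]
#7 0x81→b16/s0 VC-HIT; vc=[24]
#8 0xc5→b24/s0 VC-HIT; vc=[16]
#9 0xc0→b24/s0 L1-HIT; vc=[16]
#10 0x5c→b11/s3 MISS; vc=[16,31]
#11 0xfd→b31/s3 VC-HIT; vc=[16,11]
#12 0xc4→b24/s0 L1-HIT; vc=[16,11]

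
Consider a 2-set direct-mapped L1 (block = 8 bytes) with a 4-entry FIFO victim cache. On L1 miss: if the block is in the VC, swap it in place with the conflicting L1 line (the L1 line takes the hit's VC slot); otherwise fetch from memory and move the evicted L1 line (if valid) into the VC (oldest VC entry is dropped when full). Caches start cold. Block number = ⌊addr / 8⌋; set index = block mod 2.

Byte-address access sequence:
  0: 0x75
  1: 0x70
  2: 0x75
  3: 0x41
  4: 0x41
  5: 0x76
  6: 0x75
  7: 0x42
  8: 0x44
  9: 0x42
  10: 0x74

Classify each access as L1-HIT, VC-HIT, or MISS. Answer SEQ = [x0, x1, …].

#0 0x75→b14/s0 MISS; vc=[]
#1 0x70→b14/s0 L1-HIT; vc=[]
#2 0x75→b14/s0 L1-HIT; vc=[]
#3 0x41→b8/s0 MISS; vc=[14]
#4 0x41→b8/s0 L1-HIT; vc=[14]
#5 0x76→b14/s0 VC-HIT; vc=[8]
#6 0x75→b14/s0 L1-HIT; vc=[8]
#7 0x42→b8/s0 VC-HIT; vc=[14]
#8 0x44→b8/s0 L1-HIT; vc=[14]
#9 0x42→b8/s0 L1-HIT; vc=[14]
#10 0x74→b14/s0 VC-HIT; vc=[8]

SEQ = [MISS, L1-HIT, L1-HIT, MISS, L1-HIT, VC-HIT, L1-HIT, VC-HIT, L1-HIT, L1-HIT, VC-HIT]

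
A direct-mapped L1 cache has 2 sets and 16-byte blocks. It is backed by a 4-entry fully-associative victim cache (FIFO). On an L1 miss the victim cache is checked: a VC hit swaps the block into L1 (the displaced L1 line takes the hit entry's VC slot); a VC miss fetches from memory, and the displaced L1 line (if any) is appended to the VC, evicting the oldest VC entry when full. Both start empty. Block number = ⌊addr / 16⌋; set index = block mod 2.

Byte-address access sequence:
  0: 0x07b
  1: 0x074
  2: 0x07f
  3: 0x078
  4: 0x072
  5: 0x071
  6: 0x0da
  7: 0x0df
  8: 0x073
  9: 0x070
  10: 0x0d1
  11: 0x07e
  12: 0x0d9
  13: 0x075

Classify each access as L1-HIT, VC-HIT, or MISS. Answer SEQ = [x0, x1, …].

SEQ = [MISS, L1-HIT, L1-HIT, L1-HIT, L1-HIT, L1-HIT, MISS, L1-HIT, VC-HIT, L1-HIT, VC-HIT, VC-HIT, VC-HIT, VC-HIT]

0: 0x7b (blk 7, set 1) → MISS  vc=[]
1: 0x74 (blk 7, set 1) → L1-HIT  vc=[]
2: 0x7f (blk 7, set 1) → L1-HIT  vc=[]
3: 0x78 (blk 7, set 1) → L1-HIT  vc=[]
4: 0x72 (blk 7, set 1) → L1-HIT  vc=[]
5: 0x71 (blk 7, set 1) → L1-HIT  vc=[]
6: 0xda (blk 13, set 1) → MISS  vc=[7]
7: 0xdf (blk 13, set 1) → L1-HIT  vc=[7]
8: 0x73 (blk 7, set 1) → VC-HIT  vc=[13]
9: 0x70 (blk 7, set 1) → L1-HIT  vc=[13]
10: 0xd1 (blk 13, set 1) → VC-HIT  vc=[7]
11: 0x7e (blk 7, set 1) → VC-HIT  vc=[13]
12: 0xd9 (blk 13, set 1) → VC-HIT  vc=[7]
13: 0x75 (blk 7, set 1) → VC-HIT  vc=[13]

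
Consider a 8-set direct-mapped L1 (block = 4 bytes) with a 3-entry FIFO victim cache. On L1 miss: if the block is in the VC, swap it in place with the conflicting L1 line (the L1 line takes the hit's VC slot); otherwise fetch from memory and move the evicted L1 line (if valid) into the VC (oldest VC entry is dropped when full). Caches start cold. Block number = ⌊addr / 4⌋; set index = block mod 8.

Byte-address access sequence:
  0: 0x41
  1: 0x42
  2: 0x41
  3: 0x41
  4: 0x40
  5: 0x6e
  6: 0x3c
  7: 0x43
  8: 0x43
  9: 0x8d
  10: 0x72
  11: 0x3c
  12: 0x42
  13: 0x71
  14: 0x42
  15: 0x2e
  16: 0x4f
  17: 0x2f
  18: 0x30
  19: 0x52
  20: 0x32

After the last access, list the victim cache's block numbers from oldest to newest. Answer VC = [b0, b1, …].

VC = [19, 28, 20]

  [0] addr=0x41 blk=16 s=0: MISS | VC []
  [1] addr=0x42 blk=16 s=0: L1-HIT | VC []
  [2] addr=0x41 blk=16 s=0: L1-HIT | VC []
  [3] addr=0x41 blk=16 s=0: L1-HIT | VC []
  [4] addr=0x40 blk=16 s=0: L1-HIT | VC []
  [5] addr=0x6e blk=27 s=3: MISS | VC []
  [6] addr=0x3c blk=15 s=7: MISS | VC []
  [7] addr=0x43 blk=16 s=0: L1-HIT | VC []
  [8] addr=0x43 blk=16 s=0: L1-HIT | VC []
  [9] addr=0x8d blk=35 s=3: MISS | VC [27]
  [10] addr=0x72 blk=28 s=4: MISS | VC [27]
  [11] addr=0x3c blk=15 s=7: L1-HIT | VC [27]
  [12] addr=0x42 blk=16 s=0: L1-HIT | VC [27]
  [13] addr=0x71 blk=28 s=4: L1-HIT | VC [27]
  [14] addr=0x42 blk=16 s=0: L1-HIT | VC [27]
  [15] addr=0x2e blk=11 s=3: MISS | VC [27, 35]
  [16] addr=0x4f blk=19 s=3: MISS | VC [27, 35, 11]
  [17] addr=0x2f blk=11 s=3: VC-HIT | VC [27, 35, 19]
  [18] addr=0x30 blk=12 s=4: MISS | VC [35, 19, 28]
  [19] addr=0x52 blk=20 s=4: MISS | VC [19, 28, 12]
  [20] addr=0x32 blk=12 s=4: VC-HIT | VC [19, 28, 20]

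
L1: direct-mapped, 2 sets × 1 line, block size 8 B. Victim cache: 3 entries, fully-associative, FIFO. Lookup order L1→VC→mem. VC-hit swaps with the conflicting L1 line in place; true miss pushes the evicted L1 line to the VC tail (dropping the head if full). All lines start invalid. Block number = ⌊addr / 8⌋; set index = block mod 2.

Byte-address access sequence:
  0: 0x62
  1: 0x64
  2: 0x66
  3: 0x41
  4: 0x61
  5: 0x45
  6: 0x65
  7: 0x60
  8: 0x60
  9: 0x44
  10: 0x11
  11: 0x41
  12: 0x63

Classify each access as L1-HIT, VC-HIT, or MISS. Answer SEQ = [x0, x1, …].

  [0] addr=0x62 blk=12 s=0: MISS | VC []
  [1] addr=0x64 blk=12 s=0: L1-HIT | VC []
  [2] addr=0x66 blk=12 s=0: L1-HIT | VC []
  [3] addr=0x41 blk=8 s=0: MISS | VC [12]
  [4] addr=0x61 blk=12 s=0: VC-HIT | VC [8]
  [5] addr=0x45 blk=8 s=0: VC-HIT | VC [12]
  [6] addr=0x65 blk=12 s=0: VC-HIT | VC [8]
  [7] addr=0x60 blk=12 s=0: L1-HIT | VC [8]
  [8] addr=0x60 blk=12 s=0: L1-HIT | VC [8]
  [9] addr=0x44 blk=8 s=0: VC-HIT | VC [12]
  [10] addr=0x11 blk=2 s=0: MISS | VC [12, 8]
  [11] addr=0x41 blk=8 s=0: VC-HIT | VC [12, 2]
  [12] addr=0x63 blk=12 s=0: VC-HIT | VC [8, 2]

SEQ = [MISS, L1-HIT, L1-HIT, MISS, VC-HIT, VC-HIT, VC-HIT, L1-HIT, L1-HIT, VC-HIT, MISS, VC-HIT, VC-HIT]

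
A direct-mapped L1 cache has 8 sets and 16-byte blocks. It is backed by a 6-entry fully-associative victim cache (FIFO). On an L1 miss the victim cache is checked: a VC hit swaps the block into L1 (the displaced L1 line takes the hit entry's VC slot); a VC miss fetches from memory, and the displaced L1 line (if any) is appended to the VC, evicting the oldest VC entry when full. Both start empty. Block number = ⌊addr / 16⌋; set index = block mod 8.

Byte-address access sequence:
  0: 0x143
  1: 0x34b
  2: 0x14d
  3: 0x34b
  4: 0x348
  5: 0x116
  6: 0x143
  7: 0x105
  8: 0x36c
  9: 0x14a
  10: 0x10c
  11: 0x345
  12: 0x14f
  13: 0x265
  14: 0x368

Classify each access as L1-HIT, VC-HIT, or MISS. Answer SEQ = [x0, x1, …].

SEQ = [MISS, MISS, VC-HIT, VC-HIT, L1-HIT, MISS, VC-HIT, MISS, MISS, L1-HIT, L1-HIT, VC-HIT, VC-HIT, MISS, VC-HIT]

#0 0x143→b20/s4 MISS; vc=[]
#1 0x34b→b52/s4 MISS; vc=[20]
#2 0x14d→b20/s4 VC-HIT; vc=[52]
#3 0x34b→b52/s4 VC-HIT; vc=[20]
#4 0x348→b52/s4 L1-HIT; vc=[20]
#5 0x116→b17/s1 MISS; vc=[20]
#6 0x143→b20/s4 VC-HIT; vc=[52]
#7 0x105→b16/s0 MISS; vc=[52]
#8 0x36c→b54/s6 MISS; vc=[52]
#9 0x14a→b20/s4 L1-HIT; vc=[52]
#10 0x10c→b16/s0 L1-HIT; vc=[52]
#11 0x345→b52/s4 VC-HIT; vc=[20]
#12 0x14f→b20/s4 VC-HIT; vc=[52]
#13 0x265→b38/s6 MISS; vc=[52,54]
#14 0x368→b54/s6 VC-HIT; vc=[52,38]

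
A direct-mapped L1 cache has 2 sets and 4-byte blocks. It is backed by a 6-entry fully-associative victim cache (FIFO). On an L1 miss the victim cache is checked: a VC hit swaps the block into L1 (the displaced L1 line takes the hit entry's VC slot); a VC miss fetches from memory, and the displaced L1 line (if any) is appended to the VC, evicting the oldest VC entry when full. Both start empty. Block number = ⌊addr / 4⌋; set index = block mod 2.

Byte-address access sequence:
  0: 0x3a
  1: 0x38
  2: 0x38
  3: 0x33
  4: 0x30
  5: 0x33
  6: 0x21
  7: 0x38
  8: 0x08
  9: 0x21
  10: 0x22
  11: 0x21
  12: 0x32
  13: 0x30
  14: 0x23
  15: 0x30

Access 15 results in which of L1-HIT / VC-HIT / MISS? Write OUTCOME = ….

OUTCOME = VC-HIT

  [0] addr=0x3a blk=14 s=0: MISS | VC []
  [1] addr=0x38 blk=14 s=0: L1-HIT | VC []
  [2] addr=0x38 blk=14 s=0: L1-HIT | VC []
  [3] addr=0x33 blk=12 s=0: MISS | VC [14]
  [4] addr=0x30 blk=12 s=0: L1-HIT | VC [14]
  [5] addr=0x33 blk=12 s=0: L1-HIT | VC [14]
  [6] addr=0x21 blk=8 s=0: MISS | VC [14, 12]
  [7] addr=0x38 blk=14 s=0: VC-HIT | VC [8, 12]
  [8] addr=0x8 blk=2 s=0: MISS | VC [8, 12, 14]
  [9] addr=0x21 blk=8 s=0: VC-HIT | VC [2, 12, 14]
  [10] addr=0x22 blk=8 s=0: L1-HIT | VC [2, 12, 14]
  [11] addr=0x21 blk=8 s=0: L1-HIT | VC [2, 12, 14]
  [12] addr=0x32 blk=12 s=0: VC-HIT | VC [2, 8, 14]
  [13] addr=0x30 blk=12 s=0: L1-HIT | VC [2, 8, 14]
  [14] addr=0x23 blk=8 s=0: VC-HIT | VC [2, 12, 14]
  [15] addr=0x30 blk=12 s=0: VC-HIT | VC [2, 8, 14]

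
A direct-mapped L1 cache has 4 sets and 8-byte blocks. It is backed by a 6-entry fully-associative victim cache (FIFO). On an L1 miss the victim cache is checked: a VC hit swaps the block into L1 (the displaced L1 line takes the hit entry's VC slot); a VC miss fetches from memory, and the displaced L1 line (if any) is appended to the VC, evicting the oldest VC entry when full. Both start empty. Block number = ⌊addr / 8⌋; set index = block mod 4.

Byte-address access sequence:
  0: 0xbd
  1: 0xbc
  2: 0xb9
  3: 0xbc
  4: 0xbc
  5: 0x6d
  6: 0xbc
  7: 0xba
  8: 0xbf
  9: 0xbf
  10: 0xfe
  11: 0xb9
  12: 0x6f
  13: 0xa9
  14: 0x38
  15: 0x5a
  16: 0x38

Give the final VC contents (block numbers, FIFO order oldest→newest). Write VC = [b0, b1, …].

VC = [31, 13, 23, 11]

0: 0xbd (blk 23, set 3) → MISS  vc=[]
1: 0xbc (blk 23, set 3) → L1-HIT  vc=[]
2: 0xb9 (blk 23, set 3) → L1-HIT  vc=[]
3: 0xbc (blk 23, set 3) → L1-HIT  vc=[]
4: 0xbc (blk 23, set 3) → L1-HIT  vc=[]
5: 0x6d (blk 13, set 1) → MISS  vc=[]
6: 0xbc (blk 23, set 3) → L1-HIT  vc=[]
7: 0xba (blk 23, set 3) → L1-HIT  vc=[]
8: 0xbf (blk 23, set 3) → L1-HIT  vc=[]
9: 0xbf (blk 23, set 3) → L1-HIT  vc=[]
10: 0xfe (blk 31, set 3) → MISS  vc=[23]
11: 0xb9 (blk 23, set 3) → VC-HIT  vc=[31]
12: 0x6f (blk 13, set 1) → L1-HIT  vc=[31]
13: 0xa9 (blk 21, set 1) → MISS  vc=[31, 13]
14: 0x38 (blk 7, set 3) → MISS  vc=[31, 13, 23]
15: 0x5a (blk 11, set 3) → MISS  vc=[31, 13, 23, 7]
16: 0x38 (blk 7, set 3) → VC-HIT  vc=[31, 13, 23, 11]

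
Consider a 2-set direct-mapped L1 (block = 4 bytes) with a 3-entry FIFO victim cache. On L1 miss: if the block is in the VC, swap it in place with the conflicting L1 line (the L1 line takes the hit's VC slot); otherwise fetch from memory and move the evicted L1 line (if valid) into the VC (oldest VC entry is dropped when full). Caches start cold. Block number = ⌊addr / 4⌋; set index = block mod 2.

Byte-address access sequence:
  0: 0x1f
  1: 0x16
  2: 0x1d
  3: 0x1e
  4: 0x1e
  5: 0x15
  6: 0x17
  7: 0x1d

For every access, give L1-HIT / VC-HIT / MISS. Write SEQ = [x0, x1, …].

SEQ = [MISS, MISS, VC-HIT, L1-HIT, L1-HIT, VC-HIT, L1-HIT, VC-HIT]

  [0] addr=0x1f blk=7 s=1: MISS | VC []
  [1] addr=0x16 blk=5 s=1: MISS | VC [7]
  [2] addr=0x1d blk=7 s=1: VC-HIT | VC [5]
  [3] addr=0x1e blk=7 s=1: L1-HIT | VC [5]
  [4] addr=0x1e blk=7 s=1: L1-HIT | VC [5]
  [5] addr=0x15 blk=5 s=1: VC-HIT | VC [7]
  [6] addr=0x17 blk=5 s=1: L1-HIT | VC [7]
  [7] addr=0x1d blk=7 s=1: VC-HIT | VC [5]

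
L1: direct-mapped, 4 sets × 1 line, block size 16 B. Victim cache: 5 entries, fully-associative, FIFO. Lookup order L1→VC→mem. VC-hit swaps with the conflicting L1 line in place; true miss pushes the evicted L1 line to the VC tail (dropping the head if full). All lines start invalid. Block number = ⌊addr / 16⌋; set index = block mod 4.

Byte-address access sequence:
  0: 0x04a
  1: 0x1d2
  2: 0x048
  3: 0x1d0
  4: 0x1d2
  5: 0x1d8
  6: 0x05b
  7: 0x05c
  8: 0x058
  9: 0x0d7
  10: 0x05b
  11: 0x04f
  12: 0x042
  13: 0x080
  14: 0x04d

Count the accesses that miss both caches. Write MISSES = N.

#0 0x4a→b4/s0 MISS; vc=[]
#1 0x1d2→b29/s1 MISS; vc=[]
#2 0x48→b4/s0 L1-HIT; vc=[]
#3 0x1d0→b29/s1 L1-HIT; vc=[]
#4 0x1d2→b29/s1 L1-HIT; vc=[]
#5 0x1d8→b29/s1 L1-HIT; vc=[]
#6 0x5b→b5/s1 MISS; vc=[29]
#7 0x5c→b5/s1 L1-HIT; vc=[29]
#8 0x58→b5/s1 L1-HIT; vc=[29]
#9 0xd7→b13/s1 MISS; vc=[29,5]
#10 0x5b→b5/s1 VC-HIT; vc=[29,13]
#11 0x4f→b4/s0 L1-HIT; vc=[29,13]
#12 0x42→b4/s0 L1-HIT; vc=[29,13]
#13 0x80→b8/s0 MISS; vc=[29,13,4]
#14 0x4d→b4/s0 VC-HIT; vc=[29,13,8]

MISSES = 5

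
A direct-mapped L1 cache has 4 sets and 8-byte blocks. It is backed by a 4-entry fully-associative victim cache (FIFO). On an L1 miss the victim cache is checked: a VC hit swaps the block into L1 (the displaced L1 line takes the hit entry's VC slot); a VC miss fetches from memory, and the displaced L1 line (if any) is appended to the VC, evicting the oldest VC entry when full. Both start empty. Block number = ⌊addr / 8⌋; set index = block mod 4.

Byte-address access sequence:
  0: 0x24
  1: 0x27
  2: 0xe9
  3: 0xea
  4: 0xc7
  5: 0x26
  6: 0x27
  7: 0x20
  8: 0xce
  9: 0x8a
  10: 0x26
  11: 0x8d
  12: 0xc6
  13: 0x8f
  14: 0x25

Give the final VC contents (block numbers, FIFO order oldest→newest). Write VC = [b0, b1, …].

  [0] addr=0x24 blk=4 s=0: MISS | VC []
  [1] addr=0x27 blk=4 s=0: L1-HIT | VC []
  [2] addr=0xe9 blk=29 s=1: MISS | VC []
  [3] addr=0xea blk=29 s=1: L1-HIT | VC []
  [4] addr=0xc7 blk=24 s=0: MISS | VC [4]
  [5] addr=0x26 blk=4 s=0: VC-HIT | VC [24]
  [6] addr=0x27 blk=4 s=0: L1-HIT | VC [24]
  [7] addr=0x20 blk=4 s=0: L1-HIT | VC [24]
  [8] addr=0xce blk=25 s=1: MISS | VC [24, 29]
  [9] addr=0x8a blk=17 s=1: MISS | VC [24, 29, 25]
  [10] addr=0x26 blk=4 s=0: L1-HIT | VC [24, 29, 25]
  [11] addr=0x8d blk=17 s=1: L1-HIT | VC [24, 29, 25]
  [12] addr=0xc6 blk=24 s=0: VC-HIT | VC [4, 29, 25]
  [13] addr=0x8f blk=17 s=1: L1-HIT | VC [4, 29, 25]
  [14] addr=0x25 blk=4 s=0: VC-HIT | VC [24, 29, 25]

VC = [24, 29, 25]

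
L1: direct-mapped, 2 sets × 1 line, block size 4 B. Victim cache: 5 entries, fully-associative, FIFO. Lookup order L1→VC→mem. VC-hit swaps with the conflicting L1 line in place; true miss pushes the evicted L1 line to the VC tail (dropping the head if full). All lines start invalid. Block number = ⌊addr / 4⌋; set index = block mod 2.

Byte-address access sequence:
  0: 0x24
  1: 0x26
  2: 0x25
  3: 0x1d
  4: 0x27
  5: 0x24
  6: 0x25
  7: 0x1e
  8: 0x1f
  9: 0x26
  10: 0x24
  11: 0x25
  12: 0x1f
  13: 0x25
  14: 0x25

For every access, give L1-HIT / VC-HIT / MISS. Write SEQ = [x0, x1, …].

SEQ = [MISS, L1-HIT, L1-HIT, MISS, VC-HIT, L1-HIT, L1-HIT, VC-HIT, L1-HIT, VC-HIT, L1-HIT, L1-HIT, VC-HIT, VC-HIT, L1-HIT]

0: 0x24 (blk 9, set 1) → MISS  vc=[]
1: 0x26 (blk 9, set 1) → L1-HIT  vc=[]
2: 0x25 (blk 9, set 1) → L1-HIT  vc=[]
3: 0x1d (blk 7, set 1) → MISS  vc=[9]
4: 0x27 (blk 9, set 1) → VC-HIT  vc=[7]
5: 0x24 (blk 9, set 1) → L1-HIT  vc=[7]
6: 0x25 (blk 9, set 1) → L1-HIT  vc=[7]
7: 0x1e (blk 7, set 1) → VC-HIT  vc=[9]
8: 0x1f (blk 7, set 1) → L1-HIT  vc=[9]
9: 0x26 (blk 9, set 1) → VC-HIT  vc=[7]
10: 0x24 (blk 9, set 1) → L1-HIT  vc=[7]
11: 0x25 (blk 9, set 1) → L1-HIT  vc=[7]
12: 0x1f (blk 7, set 1) → VC-HIT  vc=[9]
13: 0x25 (blk 9, set 1) → VC-HIT  vc=[7]
14: 0x25 (blk 9, set 1) → L1-HIT  vc=[7]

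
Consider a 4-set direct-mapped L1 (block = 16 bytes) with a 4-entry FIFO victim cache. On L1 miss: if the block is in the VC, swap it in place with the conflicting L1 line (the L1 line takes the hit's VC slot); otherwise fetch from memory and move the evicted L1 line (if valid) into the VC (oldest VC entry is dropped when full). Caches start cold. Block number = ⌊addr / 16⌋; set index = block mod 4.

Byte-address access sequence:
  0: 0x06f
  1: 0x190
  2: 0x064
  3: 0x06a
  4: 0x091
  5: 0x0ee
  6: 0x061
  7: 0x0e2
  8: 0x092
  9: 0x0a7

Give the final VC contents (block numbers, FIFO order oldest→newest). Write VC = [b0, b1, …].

0: 0x6f (blk 6, set 2) → MISS  vc=[]
1: 0x190 (blk 25, set 1) → MISS  vc=[]
2: 0x64 (blk 6, set 2) → L1-HIT  vc=[]
3: 0x6a (blk 6, set 2) → L1-HIT  vc=[]
4: 0x91 (blk 9, set 1) → MISS  vc=[25]
5: 0xee (blk 14, set 2) → MISS  vc=[25, 6]
6: 0x61 (blk 6, set 2) → VC-HIT  vc=[25, 14]
7: 0xe2 (blk 14, set 2) → VC-HIT  vc=[25, 6]
8: 0x92 (blk 9, set 1) → L1-HIT  vc=[25, 6]
9: 0xa7 (blk 10, set 2) → MISS  vc=[25, 6, 14]

VC = [25, 6, 14]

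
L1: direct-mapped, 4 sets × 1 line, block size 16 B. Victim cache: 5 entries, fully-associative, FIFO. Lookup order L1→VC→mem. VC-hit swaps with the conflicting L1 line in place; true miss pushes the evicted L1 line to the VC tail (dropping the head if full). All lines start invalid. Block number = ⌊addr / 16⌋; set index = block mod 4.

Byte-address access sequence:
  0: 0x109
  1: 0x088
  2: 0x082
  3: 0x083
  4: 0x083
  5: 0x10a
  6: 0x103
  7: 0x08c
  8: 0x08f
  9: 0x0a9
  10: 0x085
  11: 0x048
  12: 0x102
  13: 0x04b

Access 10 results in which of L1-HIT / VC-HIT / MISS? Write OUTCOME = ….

0: 0x109 (blk 16, set 0) → MISS  vc=[]
1: 0x88 (blk 8, set 0) → MISS  vc=[16]
2: 0x82 (blk 8, set 0) → L1-HIT  vc=[16]
3: 0x83 (blk 8, set 0) → L1-HIT  vc=[16]
4: 0x83 (blk 8, set 0) → L1-HIT  vc=[16]
5: 0x10a (blk 16, set 0) → VC-HIT  vc=[8]
6: 0x103 (blk 16, set 0) → L1-HIT  vc=[8]
7: 0x8c (blk 8, set 0) → VC-HIT  vc=[16]
8: 0x8f (blk 8, set 0) → L1-HIT  vc=[16]
9: 0xa9 (blk 10, set 2) → MISS  vc=[16]
10: 0x85 (blk 8, set 0) → L1-HIT  vc=[16]
11: 0x48 (blk 4, set 0) → MISS  vc=[16, 8]
12: 0x102 (blk 16, set 0) → VC-HIT  vc=[4, 8]
13: 0x4b (blk 4, set 0) → VC-HIT  vc=[16, 8]

OUTCOME = L1-HIT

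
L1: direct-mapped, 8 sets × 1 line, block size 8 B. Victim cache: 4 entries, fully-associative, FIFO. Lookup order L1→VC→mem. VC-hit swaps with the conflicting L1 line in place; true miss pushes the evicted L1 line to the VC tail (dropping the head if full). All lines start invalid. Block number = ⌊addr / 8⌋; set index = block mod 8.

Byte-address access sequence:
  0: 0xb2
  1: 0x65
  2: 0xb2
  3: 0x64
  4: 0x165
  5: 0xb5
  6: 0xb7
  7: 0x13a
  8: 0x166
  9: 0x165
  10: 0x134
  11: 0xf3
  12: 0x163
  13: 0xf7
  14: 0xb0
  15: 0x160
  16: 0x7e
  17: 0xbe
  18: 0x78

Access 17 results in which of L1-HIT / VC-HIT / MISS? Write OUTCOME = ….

  [0] addr=0xb2 blk=22 s=6: MISS | VC []
  [1] addr=0x65 blk=12 s=4: MISS | VC []
  [2] addr=0xb2 blk=22 s=6: L1-HIT | VC []
  [3] addr=0x64 blk=12 s=4: L1-HIT | VC []
  [4] addr=0x165 blk=44 s=4: MISS | VC [12]
  [5] addr=0xb5 blk=22 s=6: L1-HIT | VC [12]
  [6] addr=0xb7 blk=22 s=6: L1-HIT | VC [12]
  [7] addr=0x13a blk=39 s=7: MISS | VC [12]
  [8] addr=0x166 blk=44 s=4: L1-HIT | VC [12]
  [9] addr=0x165 blk=44 s=4: L1-HIT | VC [12]
  [10] addr=0x134 blk=38 s=6: MISS | VC [12, 22]
  [11] addr=0xf3 blk=30 s=6: MISS | VC [12, 22, 38]
  [12] addr=0x163 blk=44 s=4: L1-HIT | VC [12, 22, 38]
  [13] addr=0xf7 blk=30 s=6: L1-HIT | VC [12, 22, 38]
  [14] addr=0xb0 blk=22 s=6: VC-HIT | VC [12, 30, 38]
  [15] addr=0x160 blk=44 s=4: L1-HIT | VC [12, 30, 38]
  [16] addr=0x7e blk=15 s=7: MISS | VC [12, 30, 38, 39]
  [17] addr=0xbe blk=23 s=7: MISS | VC [30, 38, 39, 15]
  [18] addr=0x78 blk=15 s=7: VC-HIT | VC [30, 38, 39, 23]

OUTCOME = MISS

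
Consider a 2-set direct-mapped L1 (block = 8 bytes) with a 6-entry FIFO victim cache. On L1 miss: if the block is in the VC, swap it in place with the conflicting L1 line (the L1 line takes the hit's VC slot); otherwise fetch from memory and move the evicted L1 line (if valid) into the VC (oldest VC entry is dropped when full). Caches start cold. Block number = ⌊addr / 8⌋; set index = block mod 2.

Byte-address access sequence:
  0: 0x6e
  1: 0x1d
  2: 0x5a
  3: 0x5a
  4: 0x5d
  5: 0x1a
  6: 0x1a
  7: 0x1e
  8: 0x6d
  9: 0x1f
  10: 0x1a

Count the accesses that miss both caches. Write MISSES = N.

  [0] addr=0x6e blk=13 s=1: MISS | VC []
  [1] addr=0x1d blk=3 s=1: MISS | VC [13]
  [2] addr=0x5a blk=11 s=1: MISS | VC [13, 3]
  [3] addr=0x5a blk=11 s=1: L1-HIT | VC [13, 3]
  [4] addr=0x5d blk=11 s=1: L1-HIT | VC [13, 3]
  [5] addr=0x1a blk=3 s=1: VC-HIT | VC [13, 11]
  [6] addr=0x1a blk=3 s=1: L1-HIT | VC [13, 11]
  [7] addr=0x1e blk=3 s=1: L1-HIT | VC [13, 11]
  [8] addr=0x6d blk=13 s=1: VC-HIT | VC [3, 11]
  [9] addr=0x1f blk=3 s=1: VC-HIT | VC [13, 11]
  [10] addr=0x1a blk=3 s=1: L1-HIT | VC [13, 11]

MISSES = 3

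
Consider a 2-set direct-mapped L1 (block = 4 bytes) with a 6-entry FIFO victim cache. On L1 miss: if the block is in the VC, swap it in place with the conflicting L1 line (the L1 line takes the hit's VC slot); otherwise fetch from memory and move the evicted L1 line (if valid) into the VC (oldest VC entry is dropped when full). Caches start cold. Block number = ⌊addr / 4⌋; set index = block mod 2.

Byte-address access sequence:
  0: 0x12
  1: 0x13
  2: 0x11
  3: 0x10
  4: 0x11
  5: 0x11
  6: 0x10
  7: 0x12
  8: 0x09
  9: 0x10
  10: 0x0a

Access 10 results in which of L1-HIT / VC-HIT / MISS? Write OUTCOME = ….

OUTCOME = VC-HIT

0: 0x12 (blk 4, set 0) → MISS  vc=[]
1: 0x13 (blk 4, set 0) → L1-HIT  vc=[]
2: 0x11 (blk 4, set 0) → L1-HIT  vc=[]
3: 0x10 (blk 4, set 0) → L1-HIT  vc=[]
4: 0x11 (blk 4, set 0) → L1-HIT  vc=[]
5: 0x11 (blk 4, set 0) → L1-HIT  vc=[]
6: 0x10 (blk 4, set 0) → L1-HIT  vc=[]
7: 0x12 (blk 4, set 0) → L1-HIT  vc=[]
8: 0x9 (blk 2, set 0) → MISS  vc=[4]
9: 0x10 (blk 4, set 0) → VC-HIT  vc=[2]
10: 0xa (blk 2, set 0) → VC-HIT  vc=[4]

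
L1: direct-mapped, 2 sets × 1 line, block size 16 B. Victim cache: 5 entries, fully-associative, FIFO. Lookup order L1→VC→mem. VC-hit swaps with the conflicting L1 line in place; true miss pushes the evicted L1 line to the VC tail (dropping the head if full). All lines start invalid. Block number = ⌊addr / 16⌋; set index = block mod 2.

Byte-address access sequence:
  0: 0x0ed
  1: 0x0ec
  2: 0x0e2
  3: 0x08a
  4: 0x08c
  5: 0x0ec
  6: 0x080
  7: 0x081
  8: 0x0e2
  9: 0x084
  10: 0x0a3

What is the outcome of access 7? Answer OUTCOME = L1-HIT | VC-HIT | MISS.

#0 0xed→b14/s0 MISS; vc=[]
#1 0xec→b14/s0 L1-HIT; vc=[]
#2 0xe2→b14/s0 L1-HIT; vc=[]
#3 0x8a→b8/s0 MISS; vc=[14]
#4 0x8c→b8/s0 L1-HIT; vc=[14]
#5 0xec→b14/s0 VC-HIT; vc=[8]
#6 0x80→b8/s0 VC-HIT; vc=[14]
#7 0x81→b8/s0 L1-HIT; vc=[14]
#8 0xe2→b14/s0 VC-HIT; vc=[8]
#9 0x84→b8/s0 VC-HIT; vc=[14]
#10 0xa3→b10/s0 MISS; vc=[14,8]

OUTCOME = L1-HIT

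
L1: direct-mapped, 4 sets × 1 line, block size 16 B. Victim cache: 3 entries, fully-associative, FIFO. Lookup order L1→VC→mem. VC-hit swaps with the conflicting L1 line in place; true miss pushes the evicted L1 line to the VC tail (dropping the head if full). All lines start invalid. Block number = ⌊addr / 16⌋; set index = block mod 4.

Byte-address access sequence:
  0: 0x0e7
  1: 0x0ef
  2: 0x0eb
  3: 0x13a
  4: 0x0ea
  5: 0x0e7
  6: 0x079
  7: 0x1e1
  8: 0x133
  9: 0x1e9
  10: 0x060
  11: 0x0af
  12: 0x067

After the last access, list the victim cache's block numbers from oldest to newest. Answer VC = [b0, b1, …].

VC = [14, 30, 10]

#0 0xe7→b14/s2 MISS; vc=[]
#1 0xef→b14/s2 L1-HIT; vc=[]
#2 0xeb→b14/s2 L1-HIT; vc=[]
#3 0x13a→b19/s3 MISS; vc=[]
#4 0xea→b14/s2 L1-HIT; vc=[]
#5 0xe7→b14/s2 L1-HIT; vc=[]
#6 0x79→b7/s3 MISS; vc=[19]
#7 0x1e1→b30/s2 MISS; vc=[19,14]
#8 0x133→b19/s3 VC-HIT; vc=[7,14]
#9 0x1e9→b30/s2 L1-HIT; vc=[7,14]
#10 0x60→b6/s2 MISS; vc=[7,14,30]
#11 0xaf→b10/s2 MISS; vc=[14,30,6]
#12 0x67→b6/s2 VC-HIT; vc=[14,30,10]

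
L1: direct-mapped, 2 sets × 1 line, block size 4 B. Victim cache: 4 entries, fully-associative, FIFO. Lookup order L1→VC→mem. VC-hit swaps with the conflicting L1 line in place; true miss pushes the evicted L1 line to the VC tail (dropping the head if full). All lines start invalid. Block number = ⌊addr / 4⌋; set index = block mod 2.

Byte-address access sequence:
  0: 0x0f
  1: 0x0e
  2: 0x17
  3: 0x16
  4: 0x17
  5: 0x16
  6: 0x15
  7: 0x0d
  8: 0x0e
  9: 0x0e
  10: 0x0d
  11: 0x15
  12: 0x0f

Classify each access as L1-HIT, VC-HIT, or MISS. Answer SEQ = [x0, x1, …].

#0 0xf→b3/s1 MISS; vc=[]
#1 0xe→b3/s1 L1-HIT; vc=[]
#2 0x17→b5/s1 MISS; vc=[3]
#3 0x16→b5/s1 L1-HIT; vc=[3]
#4 0x17→b5/s1 L1-HIT; vc=[3]
#5 0x16→b5/s1 L1-HIT; vc=[3]
#6 0x15→b5/s1 L1-HIT; vc=[3]
#7 0xd→b3/s1 VC-HIT; vc=[5]
#8 0xe→b3/s1 L1-HIT; vc=[5]
#9 0xe→b3/s1 L1-HIT; vc=[5]
#10 0xd→b3/s1 L1-HIT; vc=[5]
#11 0x15→b5/s1 VC-HIT; vc=[3]
#12 0xf→b3/s1 VC-HIT; vc=[5]

SEQ = [MISS, L1-HIT, MISS, L1-HIT, L1-HIT, L1-HIT, L1-HIT, VC-HIT, L1-HIT, L1-HIT, L1-HIT, VC-HIT, VC-HIT]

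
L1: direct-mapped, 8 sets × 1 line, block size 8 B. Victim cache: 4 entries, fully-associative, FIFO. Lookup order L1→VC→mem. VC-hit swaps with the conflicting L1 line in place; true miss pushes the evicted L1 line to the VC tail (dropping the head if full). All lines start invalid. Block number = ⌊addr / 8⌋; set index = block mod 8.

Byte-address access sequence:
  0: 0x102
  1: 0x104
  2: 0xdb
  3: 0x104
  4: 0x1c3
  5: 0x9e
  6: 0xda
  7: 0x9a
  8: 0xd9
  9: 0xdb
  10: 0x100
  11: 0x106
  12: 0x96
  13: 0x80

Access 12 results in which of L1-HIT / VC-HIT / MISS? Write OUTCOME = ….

0: 0x102 (blk 32, set 0) → MISS  vc=[]
1: 0x104 (blk 32, set 0) → L1-HIT  vc=[]
2: 0xdb (blk 27, set 3) → MISS  vc=[]
3: 0x104 (blk 32, set 0) → L1-HIT  vc=[]
4: 0x1c3 (blk 56, set 0) → MISS  vc=[32]
5: 0x9e (blk 19, set 3) → MISS  vc=[32, 27]
6: 0xda (blk 27, set 3) → VC-HIT  vc=[32, 19]
7: 0x9a (blk 19, set 3) → VC-HIT  vc=[32, 27]
8: 0xd9 (blk 27, set 3) → VC-HIT  vc=[32, 19]
9: 0xdb (blk 27, set 3) → L1-HIT  vc=[32, 19]
10: 0x100 (blk 32, set 0) → VC-HIT  vc=[56, 19]
11: 0x106 (blk 32, set 0) → L1-HIT  vc=[56, 19]
12: 0x96 (blk 18, set 2) → MISS  vc=[56, 19]
13: 0x80 (blk 16, set 0) → MISS  vc=[56, 19, 32]

OUTCOME = MISS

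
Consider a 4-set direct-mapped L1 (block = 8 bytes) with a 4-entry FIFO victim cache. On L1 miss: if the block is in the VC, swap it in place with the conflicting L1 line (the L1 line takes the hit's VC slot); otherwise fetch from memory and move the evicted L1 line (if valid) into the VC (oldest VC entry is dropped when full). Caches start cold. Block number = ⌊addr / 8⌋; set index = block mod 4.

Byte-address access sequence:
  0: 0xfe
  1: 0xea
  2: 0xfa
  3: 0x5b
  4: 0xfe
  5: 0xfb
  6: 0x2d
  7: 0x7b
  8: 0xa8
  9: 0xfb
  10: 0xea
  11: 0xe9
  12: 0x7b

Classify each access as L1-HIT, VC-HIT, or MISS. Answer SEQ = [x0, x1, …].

  [0] addr=0xfe blk=31 s=3: MISS | VC []
  [1] addr=0xea blk=29 s=1: MISS | VC []
  [2] addr=0xfa blk=31 s=3: L1-HIT | VC []
  [3] addr=0x5b blk=11 s=3: MISS | VC [31]
  [4] addr=0xfe blk=31 s=3: VC-HIT | VC [11]
  [5] addr=0xfb blk=31 s=3: L1-HIT | VC [11]
  [6] addr=0x2d blk=5 s=1: MISS | VC [11, 29]
  [7] addr=0x7b blk=15 s=3: MISS | VC [11, 29, 31]
  [8] addr=0xa8 blk=21 s=1: MISS | VC [11, 29, 31, 5]
  [9] addr=0xfb blk=31 s=3: VC-HIT | VC [11, 29, 15, 5]
  [10] addr=0xea blk=29 s=1: VC-HIT | VC [11, 21, 15, 5]
  [11] addr=0xe9 blk=29 s=1: L1-HIT | VC [11, 21, 15, 5]
  [12] addr=0x7b blk=15 s=3: VC-HIT | VC [11, 21, 31, 5]

SEQ = [MISS, MISS, L1-HIT, MISS, VC-HIT, L1-HIT, MISS, MISS, MISS, VC-HIT, VC-HIT, L1-HIT, VC-HIT]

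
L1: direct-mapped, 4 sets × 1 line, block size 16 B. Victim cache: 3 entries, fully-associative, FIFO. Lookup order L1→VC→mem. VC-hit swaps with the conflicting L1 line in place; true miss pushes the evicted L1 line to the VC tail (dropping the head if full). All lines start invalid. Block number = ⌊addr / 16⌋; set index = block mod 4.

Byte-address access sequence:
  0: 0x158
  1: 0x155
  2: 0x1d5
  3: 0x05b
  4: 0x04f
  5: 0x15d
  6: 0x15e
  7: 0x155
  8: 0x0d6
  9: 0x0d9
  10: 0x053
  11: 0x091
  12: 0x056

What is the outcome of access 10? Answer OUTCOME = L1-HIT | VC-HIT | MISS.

0: 0x158 (blk 21, set 1) → MISS  vc=[]
1: 0x155 (blk 21, set 1) → L1-HIT  vc=[]
2: 0x1d5 (blk 29, set 1) → MISS  vc=[21]
3: 0x5b (blk 5, set 1) → MISS  vc=[21, 29]
4: 0x4f (blk 4, set 0) → MISS  vc=[21, 29]
5: 0x15d (blk 21, set 1) → VC-HIT  vc=[5, 29]
6: 0x15e (blk 21, set 1) → L1-HIT  vc=[5, 29]
7: 0x155 (blk 21, set 1) → L1-HIT  vc=[5, 29]
8: 0xd6 (blk 13, set 1) → MISS  vc=[5, 29, 21]
9: 0xd9 (blk 13, set 1) → L1-HIT  vc=[5, 29, 21]
10: 0x53 (blk 5, set 1) → VC-HIT  vc=[13, 29, 21]
11: 0x91 (blk 9, set 1) → MISS  vc=[29, 21, 5]
12: 0x56 (blk 5, set 1) → VC-HIT  vc=[29, 21, 9]

OUTCOME = VC-HIT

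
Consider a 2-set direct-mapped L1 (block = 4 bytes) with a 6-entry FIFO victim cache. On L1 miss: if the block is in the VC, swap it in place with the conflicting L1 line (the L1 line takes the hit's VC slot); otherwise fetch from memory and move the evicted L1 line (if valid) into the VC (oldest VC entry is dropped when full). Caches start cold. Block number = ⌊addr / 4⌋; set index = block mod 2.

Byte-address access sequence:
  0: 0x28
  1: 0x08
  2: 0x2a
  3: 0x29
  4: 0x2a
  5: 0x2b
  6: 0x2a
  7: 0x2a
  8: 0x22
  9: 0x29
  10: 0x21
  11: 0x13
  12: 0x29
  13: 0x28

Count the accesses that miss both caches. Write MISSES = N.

MISSES = 4

  [0] addr=0x28 blk=10 s=0: MISS | VC []
  [1] addr=0x8 blk=2 s=0: MISS | VC [10]
  [2] addr=0x2a blk=10 s=0: VC-HIT | VC [2]
  [3] addr=0x29 blk=10 s=0: L1-HIT | VC [2]
  [4] addr=0x2a blk=10 s=0: L1-HIT | VC [2]
  [5] addr=0x2b blk=10 s=0: L1-HIT | VC [2]
  [6] addr=0x2a blk=10 s=0: L1-HIT | VC [2]
  [7] addr=0x2a blk=10 s=0: L1-HIT | VC [2]
  [8] addr=0x22 blk=8 s=0: MISS | VC [2, 10]
  [9] addr=0x29 blk=10 s=0: VC-HIT | VC [2, 8]
  [10] addr=0x21 blk=8 s=0: VC-HIT | VC [2, 10]
  [11] addr=0x13 blk=4 s=0: MISS | VC [2, 10, 8]
  [12] addr=0x29 blk=10 s=0: VC-HIT | VC [2, 4, 8]
  [13] addr=0x28 blk=10 s=0: L1-HIT | VC [2, 4, 8]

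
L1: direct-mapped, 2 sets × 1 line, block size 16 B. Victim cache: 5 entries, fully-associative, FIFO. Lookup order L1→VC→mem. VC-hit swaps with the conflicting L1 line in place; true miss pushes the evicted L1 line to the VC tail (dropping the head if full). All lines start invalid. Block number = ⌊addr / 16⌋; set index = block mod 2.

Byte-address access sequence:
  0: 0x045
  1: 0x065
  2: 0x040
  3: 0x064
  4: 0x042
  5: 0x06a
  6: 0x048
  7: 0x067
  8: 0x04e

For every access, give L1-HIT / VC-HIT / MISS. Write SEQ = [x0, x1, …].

SEQ = [MISS, MISS, VC-HIT, VC-HIT, VC-HIT, VC-HIT, VC-HIT, VC-HIT, VC-HIT]

0: 0x45 (blk 4, set 0) → MISS  vc=[]
1: 0x65 (blk 6, set 0) → MISS  vc=[4]
2: 0x40 (blk 4, set 0) → VC-HIT  vc=[6]
3: 0x64 (blk 6, set 0) → VC-HIT  vc=[4]
4: 0x42 (blk 4, set 0) → VC-HIT  vc=[6]
5: 0x6a (blk 6, set 0) → VC-HIT  vc=[4]
6: 0x48 (blk 4, set 0) → VC-HIT  vc=[6]
7: 0x67 (blk 6, set 0) → VC-HIT  vc=[4]
8: 0x4e (blk 4, set 0) → VC-HIT  vc=[6]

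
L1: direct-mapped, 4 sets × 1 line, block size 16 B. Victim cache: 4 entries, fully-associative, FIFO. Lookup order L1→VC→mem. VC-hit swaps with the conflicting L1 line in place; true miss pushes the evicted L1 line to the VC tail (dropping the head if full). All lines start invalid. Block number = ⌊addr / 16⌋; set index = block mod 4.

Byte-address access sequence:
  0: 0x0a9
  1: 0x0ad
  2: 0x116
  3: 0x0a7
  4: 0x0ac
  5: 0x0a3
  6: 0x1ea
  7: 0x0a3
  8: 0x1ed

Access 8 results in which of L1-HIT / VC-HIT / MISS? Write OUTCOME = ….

#0 0xa9→b10/s2 MISS; vc=[]
#1 0xad→b10/s2 L1-HIT; vc=[]
#2 0x116→b17/s1 MISS; vc=[]
#3 0xa7→b10/s2 L1-HIT; vc=[]
#4 0xac→b10/s2 L1-HIT; vc=[]
#5 0xa3→b10/s2 L1-HIT; vc=[]
#6 0x1ea→b30/s2 MISS; vc=[10]
#7 0xa3→b10/s2 VC-HIT; vc=[30]
#8 0x1ed→b30/s2 VC-HIT; vc=[10]

OUTCOME = VC-HIT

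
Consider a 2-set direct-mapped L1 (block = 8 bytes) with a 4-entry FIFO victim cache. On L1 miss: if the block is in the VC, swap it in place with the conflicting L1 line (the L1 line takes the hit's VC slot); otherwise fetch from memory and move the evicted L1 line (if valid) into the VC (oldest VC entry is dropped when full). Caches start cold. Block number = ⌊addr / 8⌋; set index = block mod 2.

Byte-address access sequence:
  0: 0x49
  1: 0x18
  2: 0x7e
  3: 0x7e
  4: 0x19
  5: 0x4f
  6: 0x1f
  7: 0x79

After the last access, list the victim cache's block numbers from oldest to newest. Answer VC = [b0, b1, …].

VC = [9, 3]

0: 0x49 (blk 9, set 1) → MISS  vc=[]
1: 0x18 (blk 3, set 1) → MISS  vc=[9]
2: 0x7e (blk 15, set 1) → MISS  vc=[9, 3]
3: 0x7e (blk 15, set 1) → L1-HIT  vc=[9, 3]
4: 0x19 (blk 3, set 1) → VC-HIT  vc=[9, 15]
5: 0x4f (blk 9, set 1) → VC-HIT  vc=[3, 15]
6: 0x1f (blk 3, set 1) → VC-HIT  vc=[9, 15]
7: 0x79 (blk 15, set 1) → VC-HIT  vc=[9, 3]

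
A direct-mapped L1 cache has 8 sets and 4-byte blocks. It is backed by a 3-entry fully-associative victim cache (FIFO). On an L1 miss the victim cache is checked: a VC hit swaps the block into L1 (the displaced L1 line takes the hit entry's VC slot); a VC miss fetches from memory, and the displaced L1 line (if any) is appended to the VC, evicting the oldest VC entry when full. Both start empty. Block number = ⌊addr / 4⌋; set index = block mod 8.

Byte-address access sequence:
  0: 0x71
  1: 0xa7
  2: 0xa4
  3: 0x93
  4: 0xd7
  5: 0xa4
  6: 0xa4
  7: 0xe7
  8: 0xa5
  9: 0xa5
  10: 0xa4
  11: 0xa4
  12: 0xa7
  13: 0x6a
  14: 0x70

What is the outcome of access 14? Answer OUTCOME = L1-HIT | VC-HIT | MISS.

#0 0x71→b28/s4 MISS; vc=[]
#1 0xa7→b41/s1 MISS; vc=[]
#2 0xa4→b41/s1 L1-HIT; vc=[]
#3 0x93→b36/s4 MISS; vc=[28]
#4 0xd7→b53/s5 MISS; vc=[28]
#5 0xa4→b41/s1 L1-HIT; vc=[28]
#6 0xa4→b41/s1 L1-HIT; vc=[28]
#7 0xe7→b57/s1 MISS; vc=[28,41]
#8 0xa5→b41/s1 VC-HIT; vc=[28,57]
#9 0xa5→b41/s1 L1-HIT; vc=[28,57]
#10 0xa4→b41/s1 L1-HIT; vc=[28,57]
#11 0xa4→b41/s1 L1-HIT; vc=[28,57]
#12 0xa7→b41/s1 L1-HIT; vc=[28,57]
#13 0x6a→b26/s2 MISS; vc=[28,57]
#14 0x70→b28/s4 VC-HIT; vc=[36,57]

OUTCOME = VC-HIT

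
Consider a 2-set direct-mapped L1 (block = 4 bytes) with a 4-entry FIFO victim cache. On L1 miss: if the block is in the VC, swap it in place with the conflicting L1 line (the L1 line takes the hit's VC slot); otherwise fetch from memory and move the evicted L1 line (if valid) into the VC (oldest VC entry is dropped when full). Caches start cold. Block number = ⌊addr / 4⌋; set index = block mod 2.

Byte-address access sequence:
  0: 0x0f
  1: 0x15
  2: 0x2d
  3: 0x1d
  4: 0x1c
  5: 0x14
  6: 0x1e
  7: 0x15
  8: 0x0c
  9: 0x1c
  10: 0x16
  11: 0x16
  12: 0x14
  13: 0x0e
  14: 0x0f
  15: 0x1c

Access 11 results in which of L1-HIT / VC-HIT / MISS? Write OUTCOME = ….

0: 0xf (blk 3, set 1) → MISS  vc=[]
1: 0x15 (blk 5, set 1) → MISS  vc=[3]
2: 0x2d (blk 11, set 1) → MISS  vc=[3, 5]
3: 0x1d (blk 7, set 1) → MISS  vc=[3, 5, 11]
4: 0x1c (blk 7, set 1) → L1-HIT  vc=[3, 5, 11]
5: 0x14 (blk 5, set 1) → VC-HIT  vc=[3, 7, 11]
6: 0x1e (blk 7, set 1) → VC-HIT  vc=[3, 5, 11]
7: 0x15 (blk 5, set 1) → VC-HIT  vc=[3, 7, 11]
8: 0xc (blk 3, set 1) → VC-HIT  vc=[5, 7, 11]
9: 0x1c (blk 7, set 1) → VC-HIT  vc=[5, 3, 11]
10: 0x16 (blk 5, set 1) → VC-HIT  vc=[7, 3, 11]
11: 0x16 (blk 5, set 1) → L1-HIT  vc=[7, 3, 11]
12: 0x14 (blk 5, set 1) → L1-HIT  vc=[7, 3, 11]
13: 0xe (blk 3, set 1) → VC-HIT  vc=[7, 5, 11]
14: 0xf (blk 3, set 1) → L1-HIT  vc=[7, 5, 11]
15: 0x1c (blk 7, set 1) → VC-HIT  vc=[3, 5, 11]

OUTCOME = L1-HIT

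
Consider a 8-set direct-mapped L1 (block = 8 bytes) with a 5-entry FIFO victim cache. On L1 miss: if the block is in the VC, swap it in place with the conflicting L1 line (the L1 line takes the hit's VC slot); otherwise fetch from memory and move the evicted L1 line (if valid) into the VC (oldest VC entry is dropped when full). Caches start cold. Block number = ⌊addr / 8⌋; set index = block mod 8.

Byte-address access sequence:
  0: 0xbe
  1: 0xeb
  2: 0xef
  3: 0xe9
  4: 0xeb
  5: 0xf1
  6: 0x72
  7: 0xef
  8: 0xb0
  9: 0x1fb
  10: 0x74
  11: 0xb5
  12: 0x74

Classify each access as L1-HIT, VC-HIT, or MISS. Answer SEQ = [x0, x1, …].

#0 0xbe→b23/s7 MISS; vc=[]
#1 0xeb→b29/s5 MISS; vc=[]
#2 0xef→b29/s5 L1-HIT; vc=[]
#3 0xe9→b29/s5 L1-HIT; vc=[]
#4 0xeb→b29/s5 L1-HIT; vc=[]
#5 0xf1→b30/s6 MISS; vc=[]
#6 0x72→b14/s6 MISS; vc=[30]
#7 0xef→b29/s5 L1-HIT; vc=[30]
#8 0xb0→b22/s6 MISS; vc=[30,14]
#9 0x1fb→b63/s7 MISS; vc=[30,14,23]
#10 0x74→b14/s6 VC-HIT; vc=[30,22,23]
#11 0xb5→b22/s6 VC-HIT; vc=[30,14,23]
#12 0x74→b14/s6 VC-HIT; vc=[30,22,23]

SEQ = [MISS, MISS, L1-HIT, L1-HIT, L1-HIT, MISS, MISS, L1-HIT, MISS, MISS, VC-HIT, VC-HIT, VC-HIT]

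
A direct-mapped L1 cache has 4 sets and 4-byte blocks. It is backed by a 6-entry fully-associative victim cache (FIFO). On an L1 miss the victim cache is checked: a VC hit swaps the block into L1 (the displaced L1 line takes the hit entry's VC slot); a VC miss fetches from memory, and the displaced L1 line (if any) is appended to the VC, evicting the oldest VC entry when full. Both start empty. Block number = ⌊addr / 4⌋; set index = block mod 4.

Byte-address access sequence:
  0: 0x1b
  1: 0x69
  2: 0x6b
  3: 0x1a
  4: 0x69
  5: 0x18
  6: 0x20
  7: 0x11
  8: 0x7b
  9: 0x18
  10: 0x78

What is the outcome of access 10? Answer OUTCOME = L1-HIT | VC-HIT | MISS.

#0 0x1b→b6/s2 MISS; vc=[]
#1 0x69→b26/s2 MISS; vc=[6]
#2 0x6b→b26/s2 L1-HIT; vc=[6]
#3 0x1a→b6/s2 VC-HIT; vc=[26]
#4 0x69→b26/s2 VC-HIT; vc=[6]
#5 0x18→b6/s2 VC-HIT; vc=[26]
#6 0x20→b8/s0 MISS; vc=[26]
#7 0x11→b4/s0 MISS; vc=[26,8]
#8 0x7b→b30/s2 MISS; vc=[26,8,6]
#9 0x18→b6/s2 VC-HIT; vc=[26,8,30]
#10 0x78→b30/s2 VC-HIT; vc=[26,8,6]

OUTCOME = VC-HIT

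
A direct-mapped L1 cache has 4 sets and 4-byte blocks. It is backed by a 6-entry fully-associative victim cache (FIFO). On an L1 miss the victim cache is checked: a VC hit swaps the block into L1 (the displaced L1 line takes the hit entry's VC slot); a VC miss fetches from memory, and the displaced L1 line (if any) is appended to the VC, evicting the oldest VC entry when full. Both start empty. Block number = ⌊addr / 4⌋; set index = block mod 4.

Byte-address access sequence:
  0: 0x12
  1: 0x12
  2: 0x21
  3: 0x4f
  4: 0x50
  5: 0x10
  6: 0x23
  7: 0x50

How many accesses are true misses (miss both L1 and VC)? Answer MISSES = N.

0: 0x12 (blk 4, set 0) → MISS  vc=[]
1: 0x12 (blk 4, set 0) → L1-HIT  vc=[]
2: 0x21 (blk 8, set 0) → MISS  vc=[4]
3: 0x4f (blk 19, set 3) → MISS  vc=[4]
4: 0x50 (blk 20, set 0) → MISS  vc=[4, 8]
5: 0x10 (blk 4, set 0) → VC-HIT  vc=[20, 8]
6: 0x23 (blk 8, set 0) → VC-HIT  vc=[20, 4]
7: 0x50 (blk 20, set 0) → VC-HIT  vc=[8, 4]

MISSES = 4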